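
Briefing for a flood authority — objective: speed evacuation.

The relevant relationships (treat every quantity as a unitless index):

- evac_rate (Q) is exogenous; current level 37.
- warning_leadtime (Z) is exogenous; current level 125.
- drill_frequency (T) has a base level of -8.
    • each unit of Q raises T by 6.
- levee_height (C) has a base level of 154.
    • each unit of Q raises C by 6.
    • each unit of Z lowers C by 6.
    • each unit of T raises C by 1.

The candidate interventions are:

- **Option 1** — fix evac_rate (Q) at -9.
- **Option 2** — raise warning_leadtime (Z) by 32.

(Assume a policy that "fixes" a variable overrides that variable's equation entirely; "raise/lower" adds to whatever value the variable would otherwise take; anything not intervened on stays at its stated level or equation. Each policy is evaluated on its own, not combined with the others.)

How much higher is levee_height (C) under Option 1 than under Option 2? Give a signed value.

-360

Option 1 (Q := -9):
  Q = -9
  Z = 125
  T = -8 + 6·(-9) = -62
  C = 154 + 6·(-9) − 6·125 + (-62) = -712
Option 2 (Z + 32):
  Q = 37
  Z = 125 + 32 = 157
  T = -8 + 6·37 = 214
  C = 154 + 6·37 − 6·157 + 214 = -352
C: -712 − (-352) = -360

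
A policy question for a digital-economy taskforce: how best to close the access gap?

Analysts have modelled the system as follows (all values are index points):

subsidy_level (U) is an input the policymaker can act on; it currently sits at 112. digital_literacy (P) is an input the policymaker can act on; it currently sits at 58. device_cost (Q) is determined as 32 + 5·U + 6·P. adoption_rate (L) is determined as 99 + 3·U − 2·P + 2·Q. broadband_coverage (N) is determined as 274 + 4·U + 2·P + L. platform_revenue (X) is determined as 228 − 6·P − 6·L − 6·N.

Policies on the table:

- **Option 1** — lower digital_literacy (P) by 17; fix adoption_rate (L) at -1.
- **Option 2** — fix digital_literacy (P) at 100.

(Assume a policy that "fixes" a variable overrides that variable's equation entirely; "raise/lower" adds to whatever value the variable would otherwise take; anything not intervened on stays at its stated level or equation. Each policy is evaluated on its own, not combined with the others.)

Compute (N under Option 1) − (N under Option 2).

Option 1 (P − 17, L := -1):
  U = 112
  P = 58 − 17 = 41
  Q = 32 + 5·112 + 6·41 = 838
  L = -1
  N = 274 + 4·112 + 2·41 + (-1) = 803
Option 2 (P := 100):
  U = 112
  P = 100
  Q = 32 + 5·112 + 6·100 = 1192
  L = 99 + 3·112 − 2·100 + 2·1192 = 2619
  N = 274 + 4·112 + 2·100 + 2619 = 3541
N: 803 − 3541 = -2738

-2738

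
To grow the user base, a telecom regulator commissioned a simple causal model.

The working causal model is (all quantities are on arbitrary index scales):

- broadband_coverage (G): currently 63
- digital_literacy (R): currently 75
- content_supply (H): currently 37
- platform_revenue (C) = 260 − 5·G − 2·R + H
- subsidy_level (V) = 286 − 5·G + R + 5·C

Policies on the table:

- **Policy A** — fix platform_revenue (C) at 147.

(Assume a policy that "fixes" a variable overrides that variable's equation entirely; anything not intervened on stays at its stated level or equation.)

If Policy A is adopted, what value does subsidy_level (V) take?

Policy A (C := 147):
  G = 63
  R = 75
  H = 37
  C = 147
  V = 286 − 5·63 + 75 + 5·147 = 781

781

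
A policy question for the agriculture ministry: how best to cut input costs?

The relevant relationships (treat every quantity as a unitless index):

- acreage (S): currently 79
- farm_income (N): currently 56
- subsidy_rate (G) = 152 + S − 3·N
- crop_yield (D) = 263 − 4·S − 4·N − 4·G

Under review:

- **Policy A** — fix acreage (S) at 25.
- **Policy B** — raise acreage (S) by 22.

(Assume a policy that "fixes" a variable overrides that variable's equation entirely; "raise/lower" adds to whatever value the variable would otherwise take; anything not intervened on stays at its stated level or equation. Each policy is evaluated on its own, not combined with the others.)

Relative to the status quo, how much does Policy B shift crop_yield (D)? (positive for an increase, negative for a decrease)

-176

Baseline:
  S = 79
  N = 56
  G = 152 + 79 − 3·56 = 63
  D = 263 − 4·79 − 4·56 − 4·63 = -529
Policy B (S + 22):
  S = 79 + 22 = 101
  N = 56
  G = 152 + 101 − 3·56 = 85
  D = 263 − 4·101 − 4·56 − 4·85 = -705
Change in D: -705 − (-529) = -176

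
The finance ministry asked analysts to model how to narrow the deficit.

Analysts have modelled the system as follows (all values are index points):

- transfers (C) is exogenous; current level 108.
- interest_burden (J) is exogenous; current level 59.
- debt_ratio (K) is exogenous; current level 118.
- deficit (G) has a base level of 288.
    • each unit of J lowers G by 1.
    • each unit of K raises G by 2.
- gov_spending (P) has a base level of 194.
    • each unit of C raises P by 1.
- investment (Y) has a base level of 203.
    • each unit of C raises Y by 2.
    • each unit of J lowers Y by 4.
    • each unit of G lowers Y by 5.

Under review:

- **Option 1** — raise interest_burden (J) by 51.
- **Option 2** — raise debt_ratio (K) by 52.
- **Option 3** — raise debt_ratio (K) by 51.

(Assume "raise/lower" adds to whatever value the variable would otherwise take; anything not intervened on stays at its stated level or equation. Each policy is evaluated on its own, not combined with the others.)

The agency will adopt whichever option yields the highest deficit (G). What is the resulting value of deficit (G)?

Option 1 (J + 51):
  J = 59 + 51 = 110
  K = 118
  G = 288 − 110 + 2·118 = 414
Option 2 (K + 52):
  J = 59
  K = 118 + 52 = 170
  G = 288 − 59 + 2·170 = 569
Option 3 (K + 51):
  J = 59
  K = 118 + 51 = 169
  G = 288 − 59 + 2·169 = 567
Comparing — Option 1: G=414, Option 2: G=569, Option 3: G=567. Highest is 569 (Option 2).

569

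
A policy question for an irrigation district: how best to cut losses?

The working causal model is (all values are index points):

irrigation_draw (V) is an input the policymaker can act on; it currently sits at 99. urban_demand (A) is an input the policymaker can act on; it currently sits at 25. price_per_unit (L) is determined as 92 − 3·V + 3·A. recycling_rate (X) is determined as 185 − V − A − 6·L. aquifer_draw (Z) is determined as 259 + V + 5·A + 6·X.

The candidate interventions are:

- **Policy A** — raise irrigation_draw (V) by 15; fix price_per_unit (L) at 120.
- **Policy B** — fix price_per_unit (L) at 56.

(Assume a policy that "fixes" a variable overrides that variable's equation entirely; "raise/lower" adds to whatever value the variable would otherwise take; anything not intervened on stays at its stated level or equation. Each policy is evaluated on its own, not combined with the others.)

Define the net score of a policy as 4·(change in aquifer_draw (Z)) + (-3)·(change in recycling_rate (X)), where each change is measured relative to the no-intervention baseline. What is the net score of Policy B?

Baseline:
  V = 99
  A = 25
  L = 92 − 3·99 + 3·25 = -130
  X = 185 − 99 − 25 − 6·(-130) = 841
  Z = 259 + 99 + 5·25 + 6·841 = 5529
Policy B (L := 56):
  V = 99
  A = 25
  L = 56
  X = 185 − 99 − 25 − 6·56 = -275
  Z = 259 + 99 + 5·25 + 6·(-275) = -1167
ΔZ = -1167 − 5529 = -6696; ΔX = -275 − 841 = -1116
Score = 4·(-6696) + (-3)·(-1116) = -23436

-23436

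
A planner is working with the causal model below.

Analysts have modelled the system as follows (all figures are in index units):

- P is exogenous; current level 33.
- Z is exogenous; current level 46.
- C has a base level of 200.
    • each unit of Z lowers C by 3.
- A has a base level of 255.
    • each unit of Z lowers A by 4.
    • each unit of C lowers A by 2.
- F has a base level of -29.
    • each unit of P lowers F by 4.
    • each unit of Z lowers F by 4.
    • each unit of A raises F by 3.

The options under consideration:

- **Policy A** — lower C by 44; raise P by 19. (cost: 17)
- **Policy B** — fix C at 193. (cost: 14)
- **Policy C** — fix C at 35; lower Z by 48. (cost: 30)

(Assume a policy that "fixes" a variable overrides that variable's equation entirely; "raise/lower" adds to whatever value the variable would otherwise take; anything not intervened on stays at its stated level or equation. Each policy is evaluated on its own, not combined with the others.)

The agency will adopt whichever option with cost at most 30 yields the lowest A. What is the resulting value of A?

-315

Policy A (C − 44, P + 19):
  Z = 46
  C = 200 − 3·46 (−44 from intervention) = 18
  A = 255 − 4·46 − 2·18 = 35
Policy B (C := 193):
  Z = 46
  C = 193
  A = 255 − 4·46 − 2·193 = -315
Policy C (C := 35, Z − 48):
  Z = 46 − 48 = -2
  C = 35
  A = 255 − 4·(-2) − 2·35 = 193
Comparing — Policy A: A=35, Policy B: A=-315, Policy C: A=193. Lowest is -315 (Policy B).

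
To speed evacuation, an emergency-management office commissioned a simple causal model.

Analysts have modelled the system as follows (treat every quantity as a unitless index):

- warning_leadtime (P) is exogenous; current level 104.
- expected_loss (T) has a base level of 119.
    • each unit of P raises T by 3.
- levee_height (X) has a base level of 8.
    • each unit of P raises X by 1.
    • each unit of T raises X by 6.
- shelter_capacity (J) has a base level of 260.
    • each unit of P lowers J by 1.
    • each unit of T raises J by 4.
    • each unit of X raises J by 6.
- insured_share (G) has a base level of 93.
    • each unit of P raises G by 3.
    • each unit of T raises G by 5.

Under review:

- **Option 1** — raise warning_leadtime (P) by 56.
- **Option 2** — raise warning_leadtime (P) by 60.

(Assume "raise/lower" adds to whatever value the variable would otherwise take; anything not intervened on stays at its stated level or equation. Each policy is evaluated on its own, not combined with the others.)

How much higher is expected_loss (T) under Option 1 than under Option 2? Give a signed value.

-12

Option 1 (P + 56):
  P = 104 + 56 = 160
  T = 119 + 3·160 = 599
Option 2 (P + 60):
  P = 104 + 60 = 164
  T = 119 + 3·164 = 611
T: 599 − 611 = -12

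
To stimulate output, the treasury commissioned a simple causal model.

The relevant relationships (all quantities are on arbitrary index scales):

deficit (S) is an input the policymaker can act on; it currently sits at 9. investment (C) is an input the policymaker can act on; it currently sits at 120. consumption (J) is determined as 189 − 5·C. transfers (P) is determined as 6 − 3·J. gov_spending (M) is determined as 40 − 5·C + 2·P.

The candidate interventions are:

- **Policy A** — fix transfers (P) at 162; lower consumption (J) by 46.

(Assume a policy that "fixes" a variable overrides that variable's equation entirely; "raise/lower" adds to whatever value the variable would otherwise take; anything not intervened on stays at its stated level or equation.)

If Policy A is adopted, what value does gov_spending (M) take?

-236

Policy A (P := 162, J − 46):
  C = 120
  J = 189 − 5·120 (−46 from intervention) = -457
  P = 162
  M = 40 − 5·120 + 2·162 = -236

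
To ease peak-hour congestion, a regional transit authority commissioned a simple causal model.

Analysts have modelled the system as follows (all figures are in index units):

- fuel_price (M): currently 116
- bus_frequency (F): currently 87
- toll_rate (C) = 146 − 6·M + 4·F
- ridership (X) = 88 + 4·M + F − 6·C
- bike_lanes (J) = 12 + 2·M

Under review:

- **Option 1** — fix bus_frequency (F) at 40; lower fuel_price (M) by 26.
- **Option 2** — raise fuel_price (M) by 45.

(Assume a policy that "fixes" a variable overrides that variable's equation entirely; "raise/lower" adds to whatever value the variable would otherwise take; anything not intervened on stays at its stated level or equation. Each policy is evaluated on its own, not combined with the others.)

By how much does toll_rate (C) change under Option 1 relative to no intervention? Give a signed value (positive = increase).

-32

Baseline:
  M = 116
  F = 87
  C = 146 − 6·116 + 4·87 = -202
Option 1 (F := 40, M − 26):
  M = 116 − 26 = 90
  F = 40
  C = 146 − 6·90 + 4·40 = -234
Change in C: -234 − (-202) = -32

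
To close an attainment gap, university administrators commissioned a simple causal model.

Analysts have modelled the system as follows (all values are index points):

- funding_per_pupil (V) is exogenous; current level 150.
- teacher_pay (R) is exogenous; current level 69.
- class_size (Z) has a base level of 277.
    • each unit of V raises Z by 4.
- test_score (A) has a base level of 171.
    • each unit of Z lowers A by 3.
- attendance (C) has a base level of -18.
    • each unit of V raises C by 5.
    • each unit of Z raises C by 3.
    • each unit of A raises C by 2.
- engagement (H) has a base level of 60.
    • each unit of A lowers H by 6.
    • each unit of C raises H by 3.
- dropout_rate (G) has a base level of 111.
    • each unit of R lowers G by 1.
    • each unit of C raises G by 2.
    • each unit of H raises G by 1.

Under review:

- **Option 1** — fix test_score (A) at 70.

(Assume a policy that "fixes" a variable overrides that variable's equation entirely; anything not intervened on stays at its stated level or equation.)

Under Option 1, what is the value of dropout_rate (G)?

Option 1 (A := 70):
  V = 150
  R = 69
  Z = 277 + 4·150 = 877
  A = 70
  C = -18 + 5·150 + 3·877 + 2·70 = 3503
  H = 60 − 6·70 + 3·3503 = 10149
  G = 111 − 69 + 2·3503 + 10149 = 17197

17197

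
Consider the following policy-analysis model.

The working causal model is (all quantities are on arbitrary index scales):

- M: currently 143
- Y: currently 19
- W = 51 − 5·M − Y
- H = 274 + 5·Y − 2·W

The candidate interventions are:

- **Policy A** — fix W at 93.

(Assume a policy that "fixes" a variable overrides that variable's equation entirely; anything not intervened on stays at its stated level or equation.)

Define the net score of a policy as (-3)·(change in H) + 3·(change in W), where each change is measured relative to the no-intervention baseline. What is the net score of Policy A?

6984

Baseline:
  M = 143
  Y = 19
  W = 51 − 5·143 − 19 = -683
  H = 274 + 5·19 − 2·(-683) = 1735
Policy A (W := 93):
  M = 143
  Y = 19
  W = 93
  H = 274 + 5·19 − 2·93 = 183
ΔH = 183 − 1735 = -1552; ΔW = 93 − (-683) = 776
Score = (-3)·(-1552) + 3·776 = 6984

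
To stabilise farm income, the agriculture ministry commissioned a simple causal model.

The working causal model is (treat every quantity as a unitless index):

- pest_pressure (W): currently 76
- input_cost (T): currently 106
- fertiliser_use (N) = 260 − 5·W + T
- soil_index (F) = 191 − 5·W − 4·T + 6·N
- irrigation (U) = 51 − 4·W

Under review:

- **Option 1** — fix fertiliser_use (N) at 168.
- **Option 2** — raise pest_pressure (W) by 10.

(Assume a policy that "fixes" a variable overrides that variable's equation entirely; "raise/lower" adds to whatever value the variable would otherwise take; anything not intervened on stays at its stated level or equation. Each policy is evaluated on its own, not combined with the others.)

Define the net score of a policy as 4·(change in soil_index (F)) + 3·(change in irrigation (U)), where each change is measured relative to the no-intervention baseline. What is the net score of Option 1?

4368

Baseline:
  W = 76
  T = 106
  N = 260 − 5·76 + 106 = -14
  F = 191 − 5·76 − 4·106 + 6·(-14) = -697
  U = 51 − 4·76 = -253
Option 1 (N := 168):
  W = 76
  T = 106
  N = 168
  F = 191 − 5·76 − 4·106 + 6·168 = 395
  U = 51 − 4·76 = -253
ΔF = 395 − (-697) = 1092; ΔU = -253 − (-253) = 0
Score = 4·1092 + 3·0 = 4368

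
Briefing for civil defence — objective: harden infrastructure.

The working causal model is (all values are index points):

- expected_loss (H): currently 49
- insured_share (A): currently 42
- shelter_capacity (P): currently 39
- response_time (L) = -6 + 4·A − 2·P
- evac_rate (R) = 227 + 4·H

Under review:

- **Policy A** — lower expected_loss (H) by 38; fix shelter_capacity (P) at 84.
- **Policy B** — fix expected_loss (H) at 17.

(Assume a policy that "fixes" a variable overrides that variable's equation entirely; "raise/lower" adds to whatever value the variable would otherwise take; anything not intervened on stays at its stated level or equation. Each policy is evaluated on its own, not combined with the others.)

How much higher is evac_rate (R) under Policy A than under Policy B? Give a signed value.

-24

Policy A (H − 38, P := 84):
  H = 49 − 38 = 11
  R = 227 + 4·11 = 271
Policy B (H := 17):
  H = 17
  R = 227 + 4·17 = 295
R: 271 − 295 = -24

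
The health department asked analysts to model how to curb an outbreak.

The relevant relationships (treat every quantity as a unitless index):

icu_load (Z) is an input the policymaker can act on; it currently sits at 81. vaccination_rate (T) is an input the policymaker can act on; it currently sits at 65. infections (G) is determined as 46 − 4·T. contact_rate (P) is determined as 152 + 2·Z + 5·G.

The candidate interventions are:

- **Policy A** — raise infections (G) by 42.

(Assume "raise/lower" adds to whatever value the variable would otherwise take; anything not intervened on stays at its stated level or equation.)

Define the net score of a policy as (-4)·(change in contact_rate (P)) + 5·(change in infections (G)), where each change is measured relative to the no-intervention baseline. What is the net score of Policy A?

Baseline:
  Z = 81
  T = 65
  G = 46 − 4·65 = -214
  P = 152 + 2·81 + 5·(-214) = -756
Policy A (G + 42):
  Z = 81
  T = 65
  G = 46 − 4·65 (+42 from intervention) = -172
  P = 152 + 2·81 + 5·(-172) = -546
ΔP = -546 − (-756) = 210; ΔG = -172 − (-214) = 42
Score = (-4)·210 + 5·42 = -630

-630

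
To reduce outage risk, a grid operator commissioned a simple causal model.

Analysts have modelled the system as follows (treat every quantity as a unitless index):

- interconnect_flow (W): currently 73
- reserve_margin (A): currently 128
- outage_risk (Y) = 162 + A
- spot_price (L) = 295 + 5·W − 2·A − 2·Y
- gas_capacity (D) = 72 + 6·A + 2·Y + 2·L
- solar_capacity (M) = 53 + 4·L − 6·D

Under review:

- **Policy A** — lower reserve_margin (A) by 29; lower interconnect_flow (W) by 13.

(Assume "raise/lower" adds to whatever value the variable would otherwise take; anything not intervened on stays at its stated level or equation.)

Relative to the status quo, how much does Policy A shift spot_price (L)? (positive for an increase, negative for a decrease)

51

Baseline:
  W = 73
  A = 128
  Y = 162 + 128 = 290
  L = 295 + 5·73 − 2·128 − 2·290 = -176
Policy A (A − 29, W − 13):
  W = 73 − 13 = 60
  A = 128 − 29 = 99
  Y = 162 + 99 = 261
  L = 295 + 5·60 − 2·99 − 2·261 = -125
Change in L: -125 − (-176) = 51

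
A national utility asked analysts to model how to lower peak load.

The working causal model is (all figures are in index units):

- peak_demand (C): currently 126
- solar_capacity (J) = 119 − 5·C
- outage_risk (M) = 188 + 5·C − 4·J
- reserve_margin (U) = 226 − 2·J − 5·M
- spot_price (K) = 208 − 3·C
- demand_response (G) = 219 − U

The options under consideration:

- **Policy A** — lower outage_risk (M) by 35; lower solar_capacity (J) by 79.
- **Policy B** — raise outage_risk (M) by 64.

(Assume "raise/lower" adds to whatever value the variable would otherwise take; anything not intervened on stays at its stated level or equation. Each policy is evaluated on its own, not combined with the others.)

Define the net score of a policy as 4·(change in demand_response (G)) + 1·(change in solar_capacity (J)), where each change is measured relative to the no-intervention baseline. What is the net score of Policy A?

Baseline:
  C = 126
  J = 119 − 5·126 = -511
  M = 188 + 5·126 − 4·(-511) = 2862
  U = 226 − 2·(-511) − 5·2862 = -13062
  G = 219 − (-13062) = 13281
Policy A (M − 35, J − 79):
  C = 126
  J = 119 − 5·126 (−79 from intervention) = -590
  M = 188 + 5·126 − 4·(-590) (−35 from intervention) = 3143
  U = 226 − 2·(-590) − 5·3143 = -14309
  G = 219 − (-14309) = 14528
ΔG = 14528 − 13281 = 1247; ΔJ = -590 − (-511) = -79
Score = 4·1247 + 1·(-79) = 4909

4909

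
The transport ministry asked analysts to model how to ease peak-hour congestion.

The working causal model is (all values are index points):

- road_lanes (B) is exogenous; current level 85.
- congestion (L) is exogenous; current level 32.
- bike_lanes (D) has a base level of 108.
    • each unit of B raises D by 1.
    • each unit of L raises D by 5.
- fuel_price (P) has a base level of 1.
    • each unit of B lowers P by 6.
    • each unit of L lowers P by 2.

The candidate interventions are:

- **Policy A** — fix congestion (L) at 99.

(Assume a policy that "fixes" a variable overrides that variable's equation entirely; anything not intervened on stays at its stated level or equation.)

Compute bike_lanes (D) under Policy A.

Policy A (L := 99):
  B = 85
  L = 99
  D = 108 + 85 + 5·99 = 688

688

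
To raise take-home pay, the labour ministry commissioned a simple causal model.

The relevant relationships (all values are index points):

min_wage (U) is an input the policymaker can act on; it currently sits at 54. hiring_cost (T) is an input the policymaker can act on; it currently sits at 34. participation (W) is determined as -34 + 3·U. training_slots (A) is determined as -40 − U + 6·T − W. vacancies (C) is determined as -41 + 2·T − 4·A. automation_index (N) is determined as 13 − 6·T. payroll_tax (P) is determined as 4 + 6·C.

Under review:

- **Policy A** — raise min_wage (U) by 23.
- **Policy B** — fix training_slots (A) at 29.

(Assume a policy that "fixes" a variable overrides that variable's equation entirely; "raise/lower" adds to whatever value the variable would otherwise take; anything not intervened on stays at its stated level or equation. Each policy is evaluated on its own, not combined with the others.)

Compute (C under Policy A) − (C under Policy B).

556

Policy A (U + 23):
  U = 54 + 23 = 77
  T = 34
  W = -34 + 3·77 = 197
  A = -40 − 77 + 6·34 − 197 = -110
  C = -41 + 2·34 − 4·(-110) = 467
Policy B (A := 29):
  U = 54
  T = 34
  W = -34 + 3·54 = 128
  A = 29
  C = -41 + 2·34 − 4·29 = -89
C: 467 − (-89) = 556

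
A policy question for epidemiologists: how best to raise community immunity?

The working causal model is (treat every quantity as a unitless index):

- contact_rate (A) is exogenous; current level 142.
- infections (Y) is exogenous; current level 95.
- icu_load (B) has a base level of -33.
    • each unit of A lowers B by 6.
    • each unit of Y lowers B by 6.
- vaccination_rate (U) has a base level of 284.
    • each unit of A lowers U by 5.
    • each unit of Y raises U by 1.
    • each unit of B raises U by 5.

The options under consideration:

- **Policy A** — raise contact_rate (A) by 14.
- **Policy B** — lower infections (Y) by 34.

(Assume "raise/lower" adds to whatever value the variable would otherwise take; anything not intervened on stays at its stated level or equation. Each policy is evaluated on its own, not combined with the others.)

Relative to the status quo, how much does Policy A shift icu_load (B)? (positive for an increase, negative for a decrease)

-84

Baseline:
  A = 142
  Y = 95
  B = -33 − 6·142 − 6·95 = -1455
Policy A (A + 14):
  A = 142 + 14 = 156
  Y = 95
  B = -33 − 6·156 − 6·95 = -1539
Change in B: -1539 − (-1455) = -84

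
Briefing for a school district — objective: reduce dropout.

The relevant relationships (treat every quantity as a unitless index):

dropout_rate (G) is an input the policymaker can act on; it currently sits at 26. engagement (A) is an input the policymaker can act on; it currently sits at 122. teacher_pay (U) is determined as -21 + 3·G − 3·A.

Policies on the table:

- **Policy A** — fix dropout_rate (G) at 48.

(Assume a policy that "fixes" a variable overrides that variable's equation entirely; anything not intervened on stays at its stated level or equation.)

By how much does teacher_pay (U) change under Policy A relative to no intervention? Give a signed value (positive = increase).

Baseline:
  G = 26
  A = 122
  U = -21 + 3·26 − 3·122 = -309
Policy A (G := 48):
  G = 48
  A = 122
  U = -21 + 3·48 − 3·122 = -243
Change in U: -243 − (-309) = 66

66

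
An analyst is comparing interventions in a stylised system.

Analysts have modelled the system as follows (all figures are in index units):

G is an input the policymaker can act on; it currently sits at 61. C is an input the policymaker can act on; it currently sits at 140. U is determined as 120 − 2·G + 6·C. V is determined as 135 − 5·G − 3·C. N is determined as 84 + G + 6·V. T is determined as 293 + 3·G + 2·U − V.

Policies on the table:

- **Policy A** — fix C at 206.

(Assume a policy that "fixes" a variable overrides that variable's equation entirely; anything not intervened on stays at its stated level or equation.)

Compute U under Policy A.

1234

Policy A (C := 206):
  G = 61
  C = 206
  U = 120 − 2·61 + 6·206 = 1234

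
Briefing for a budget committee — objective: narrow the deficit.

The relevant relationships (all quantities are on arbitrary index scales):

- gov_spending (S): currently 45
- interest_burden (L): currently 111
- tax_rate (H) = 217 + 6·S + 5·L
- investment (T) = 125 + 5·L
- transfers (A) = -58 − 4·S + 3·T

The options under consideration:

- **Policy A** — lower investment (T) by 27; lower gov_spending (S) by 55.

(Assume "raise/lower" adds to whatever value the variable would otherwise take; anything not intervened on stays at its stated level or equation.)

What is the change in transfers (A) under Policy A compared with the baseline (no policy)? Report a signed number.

139

Baseline:
  S = 45
  L = 111
  T = 125 + 5·111 = 680
  A = -58 − 4·45 + 3·680 = 1802
Policy A (T − 27, S − 55):
  S = 45 − 55 = -10
  L = 111
  T = 125 + 5·111 (−27 from intervention) = 653
  A = -58 − 4·(-10) + 3·653 = 1941
Change in A: 1941 − 1802 = 139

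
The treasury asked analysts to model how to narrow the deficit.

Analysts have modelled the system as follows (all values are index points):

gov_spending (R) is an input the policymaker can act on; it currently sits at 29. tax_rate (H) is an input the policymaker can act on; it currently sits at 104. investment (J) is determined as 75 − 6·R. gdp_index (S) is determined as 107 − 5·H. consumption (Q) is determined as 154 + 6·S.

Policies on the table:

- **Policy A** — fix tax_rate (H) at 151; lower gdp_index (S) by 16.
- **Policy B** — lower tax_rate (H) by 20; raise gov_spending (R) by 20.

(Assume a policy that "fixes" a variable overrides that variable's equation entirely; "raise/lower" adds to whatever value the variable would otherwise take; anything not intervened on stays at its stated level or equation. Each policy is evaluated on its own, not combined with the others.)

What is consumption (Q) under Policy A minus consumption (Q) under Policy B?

-2106

Policy A (H := 151, S − 16):
  H = 151
  S = 107 − 5·151 (−16 from intervention) = -664
  Q = 154 + 6·(-664) = -3830
Policy B (H − 20, R + 20):
  H = 104 − 20 = 84
  S = 107 − 5·84 = -313
  Q = 154 + 6·(-313) = -1724
Q: -3830 − (-1724) = -2106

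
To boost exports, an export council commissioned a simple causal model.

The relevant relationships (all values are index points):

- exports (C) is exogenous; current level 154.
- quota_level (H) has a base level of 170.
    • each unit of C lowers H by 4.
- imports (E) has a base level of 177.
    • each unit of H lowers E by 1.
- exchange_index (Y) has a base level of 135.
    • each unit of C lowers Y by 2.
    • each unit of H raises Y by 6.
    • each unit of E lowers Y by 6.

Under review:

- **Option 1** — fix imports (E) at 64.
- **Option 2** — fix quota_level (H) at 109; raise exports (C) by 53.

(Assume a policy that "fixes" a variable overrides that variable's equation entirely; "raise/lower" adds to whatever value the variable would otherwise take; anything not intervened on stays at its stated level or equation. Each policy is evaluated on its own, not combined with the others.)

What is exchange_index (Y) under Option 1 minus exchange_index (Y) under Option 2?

-3200

Option 1 (E := 64):
  C = 154
  H = 170 − 4·154 = -446
  E = 64
  Y = 135 − 2·154 + 6·(-446) − 6·64 = -3233
Option 2 (H := 109, C + 53):
  C = 154 + 53 = 207
  H = 109
  E = 177 − 109 = 68
  Y = 135 − 2·207 + 6·109 − 6·68 = -33
Y: -3233 − (-33) = -3200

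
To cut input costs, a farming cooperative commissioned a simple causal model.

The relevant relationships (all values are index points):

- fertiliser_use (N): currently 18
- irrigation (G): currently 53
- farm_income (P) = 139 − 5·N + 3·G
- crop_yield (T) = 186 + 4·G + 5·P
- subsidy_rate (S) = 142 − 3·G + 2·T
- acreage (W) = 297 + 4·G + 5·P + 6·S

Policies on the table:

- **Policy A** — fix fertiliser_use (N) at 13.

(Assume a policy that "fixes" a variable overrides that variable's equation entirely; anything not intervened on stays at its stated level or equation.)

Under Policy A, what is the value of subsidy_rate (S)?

3109

Policy A (N := 13):
  N = 13
  G = 53
  P = 139 − 5·13 + 3·53 = 233
  T = 186 + 4·53 + 5·233 = 1563
  S = 142 − 3·53 + 2·1563 = 3109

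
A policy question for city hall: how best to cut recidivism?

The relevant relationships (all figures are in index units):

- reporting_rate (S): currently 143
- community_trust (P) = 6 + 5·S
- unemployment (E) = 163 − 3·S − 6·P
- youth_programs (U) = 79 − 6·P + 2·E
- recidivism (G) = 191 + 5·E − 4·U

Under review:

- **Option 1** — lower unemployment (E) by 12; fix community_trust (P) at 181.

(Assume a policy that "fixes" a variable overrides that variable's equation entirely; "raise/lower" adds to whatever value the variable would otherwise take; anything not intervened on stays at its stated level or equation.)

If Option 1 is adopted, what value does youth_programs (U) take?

-3735

Option 1 (E − 12, P := 181):
  S = 143
  P = 181
  E = 163 − 3·143 − 6·181 (−12 from intervention) = -1364
  U = 79 − 6·181 + 2·(-1364) = -3735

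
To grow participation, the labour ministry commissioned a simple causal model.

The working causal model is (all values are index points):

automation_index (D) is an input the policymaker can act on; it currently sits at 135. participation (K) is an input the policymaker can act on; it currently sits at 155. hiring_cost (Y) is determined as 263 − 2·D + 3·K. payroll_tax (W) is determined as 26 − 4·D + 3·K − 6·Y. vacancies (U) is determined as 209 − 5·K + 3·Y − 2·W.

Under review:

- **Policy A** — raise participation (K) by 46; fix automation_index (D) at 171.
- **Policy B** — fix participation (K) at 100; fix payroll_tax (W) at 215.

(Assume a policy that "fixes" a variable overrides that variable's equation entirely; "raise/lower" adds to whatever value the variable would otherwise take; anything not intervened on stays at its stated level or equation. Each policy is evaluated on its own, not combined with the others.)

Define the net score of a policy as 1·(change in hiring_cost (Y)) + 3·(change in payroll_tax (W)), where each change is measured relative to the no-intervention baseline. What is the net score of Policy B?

Baseline:
  D = 135
  K = 155
  Y = 263 − 2·135 + 3·155 = 458
  W = 26 − 4·135 + 3·155 − 6·458 = -2797
Policy B (K := 100, W := 215):
  D = 135
  K = 100
  Y = 263 − 2·135 + 3·100 = 293
  W = 215
ΔY = 293 − 458 = -165; ΔW = 215 − (-2797) = 3012
Score = 1·(-165) + 3·3012 = 8871

8871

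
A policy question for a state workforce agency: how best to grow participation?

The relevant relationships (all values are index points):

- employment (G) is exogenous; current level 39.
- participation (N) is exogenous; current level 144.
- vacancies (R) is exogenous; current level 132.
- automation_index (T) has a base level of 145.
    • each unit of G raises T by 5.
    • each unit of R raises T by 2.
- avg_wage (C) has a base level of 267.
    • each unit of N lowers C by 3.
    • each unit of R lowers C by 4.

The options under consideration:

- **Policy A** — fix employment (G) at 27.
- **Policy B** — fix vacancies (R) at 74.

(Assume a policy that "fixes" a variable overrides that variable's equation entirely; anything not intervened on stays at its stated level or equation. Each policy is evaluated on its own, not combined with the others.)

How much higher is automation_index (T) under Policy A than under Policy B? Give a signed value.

56

Policy A (G := 27):
  G = 27
  R = 132
  T = 145 + 5·27 + 2·132 = 544
Policy B (R := 74):
  G = 39
  R = 74
  T = 145 + 5·39 + 2·74 = 488
T: 544 − 488 = 56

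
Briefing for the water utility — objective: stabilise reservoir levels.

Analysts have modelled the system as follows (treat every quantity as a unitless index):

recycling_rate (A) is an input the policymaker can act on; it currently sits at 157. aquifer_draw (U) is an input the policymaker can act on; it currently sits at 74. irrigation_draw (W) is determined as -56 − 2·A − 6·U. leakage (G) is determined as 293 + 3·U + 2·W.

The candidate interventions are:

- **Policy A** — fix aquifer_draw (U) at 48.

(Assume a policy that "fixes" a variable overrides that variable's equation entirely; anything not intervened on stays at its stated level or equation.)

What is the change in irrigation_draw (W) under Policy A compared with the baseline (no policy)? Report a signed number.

Baseline:
  A = 157
  U = 74
  W = -56 − 2·157 − 6·74 = -814
Policy A (U := 48):
  A = 157
  U = 48
  W = -56 − 2·157 − 6·48 = -658
Change in W: -658 − (-814) = 156

156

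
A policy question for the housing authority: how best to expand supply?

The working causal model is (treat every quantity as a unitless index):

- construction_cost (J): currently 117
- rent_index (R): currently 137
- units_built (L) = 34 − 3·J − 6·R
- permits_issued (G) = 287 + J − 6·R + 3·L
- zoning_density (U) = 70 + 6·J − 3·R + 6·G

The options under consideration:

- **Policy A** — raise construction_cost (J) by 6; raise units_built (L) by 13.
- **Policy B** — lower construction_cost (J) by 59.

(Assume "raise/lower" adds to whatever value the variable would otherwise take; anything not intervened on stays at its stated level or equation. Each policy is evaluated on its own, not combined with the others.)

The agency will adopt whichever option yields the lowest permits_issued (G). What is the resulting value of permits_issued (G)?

Policy A (J + 6, L + 13):
  J = 117 + 6 = 123
  R = 137
  L = 34 − 3·123 − 6·137 (+13 from intervention) = -1144
  G = 287 + 123 − 6·137 + 3·(-1144) = -3844
Policy B (J − 59):
  J = 117 − 59 = 58
  R = 137
  L = 34 − 3·58 − 6·137 = -962
  G = 287 + 58 − 6·137 + 3·(-962) = -3363
Comparing — Policy A: G=-3844, Policy B: G=-3363. Lowest is -3844 (Policy A).

-3844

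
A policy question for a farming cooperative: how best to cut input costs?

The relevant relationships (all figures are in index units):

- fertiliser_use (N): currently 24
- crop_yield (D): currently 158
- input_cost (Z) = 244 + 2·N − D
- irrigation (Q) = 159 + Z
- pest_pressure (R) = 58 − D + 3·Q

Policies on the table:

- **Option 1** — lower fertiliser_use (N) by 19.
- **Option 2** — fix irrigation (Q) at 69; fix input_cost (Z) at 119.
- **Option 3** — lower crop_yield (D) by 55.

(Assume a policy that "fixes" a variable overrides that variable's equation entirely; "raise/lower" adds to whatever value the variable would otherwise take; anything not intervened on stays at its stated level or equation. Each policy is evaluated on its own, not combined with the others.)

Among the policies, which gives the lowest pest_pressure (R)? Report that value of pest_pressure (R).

Option 1 (N − 19):
  N = 24 − 19 = 5
  D = 158
  Z = 244 + 2·5 − 158 = 96
  Q = 159 + 96 = 255
  R = 58 − 158 + 3·255 = 665
Option 2 (Q := 69, Z := 119):
  N = 24
  D = 158
  Z = 119
  Q = 69
  R = 58 − 158 + 3·69 = 107
Option 3 (D − 55):
  N = 24
  D = 158 − 55 = 103
  Z = 244 + 2·24 − 103 = 189
  Q = 159 + 189 = 348
  R = 58 − 103 + 3·348 = 999
Comparing — Option 1: R=665, Option 2: R=107, Option 3: R=999. Lowest is 107 (Option 2).

107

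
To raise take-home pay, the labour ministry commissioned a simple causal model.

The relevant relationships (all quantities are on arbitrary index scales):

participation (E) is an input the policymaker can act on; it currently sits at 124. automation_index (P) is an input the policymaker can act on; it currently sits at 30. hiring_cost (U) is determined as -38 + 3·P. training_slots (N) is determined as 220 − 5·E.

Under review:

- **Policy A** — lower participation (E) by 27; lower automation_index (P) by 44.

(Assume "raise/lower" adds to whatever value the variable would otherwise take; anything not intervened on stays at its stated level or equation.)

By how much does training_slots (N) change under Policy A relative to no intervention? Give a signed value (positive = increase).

135

Baseline:
  E = 124
  N = 220 − 5·124 = -400
Policy A (E − 27, P − 44):
  E = 124 − 27 = 97
  N = 220 − 5·97 = -265
Change in N: -265 − (-400) = 135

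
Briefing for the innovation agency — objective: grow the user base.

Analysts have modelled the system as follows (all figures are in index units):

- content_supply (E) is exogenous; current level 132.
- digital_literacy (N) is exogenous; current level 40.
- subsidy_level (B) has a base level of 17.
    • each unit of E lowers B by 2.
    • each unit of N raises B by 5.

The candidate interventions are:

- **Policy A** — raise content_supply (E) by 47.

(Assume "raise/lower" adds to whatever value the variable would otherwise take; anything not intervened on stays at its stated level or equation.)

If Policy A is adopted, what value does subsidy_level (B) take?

-141

Policy A (E + 47):
  E = 132 + 47 = 179
  N = 40
  B = 17 − 2·179 + 5·40 = -141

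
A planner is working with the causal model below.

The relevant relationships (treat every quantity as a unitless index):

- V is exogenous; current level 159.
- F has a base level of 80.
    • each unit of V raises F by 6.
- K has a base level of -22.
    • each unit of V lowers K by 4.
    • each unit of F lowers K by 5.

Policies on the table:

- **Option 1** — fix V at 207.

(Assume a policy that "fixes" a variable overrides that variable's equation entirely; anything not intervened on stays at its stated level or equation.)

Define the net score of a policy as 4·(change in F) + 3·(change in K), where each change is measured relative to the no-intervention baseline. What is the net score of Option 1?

Baseline:
  V = 159
  F = 80 + 6·159 = 1034
  K = -22 − 4·159 − 5·1034 = -5828
Option 1 (V := 207):
  V = 207
  F = 80 + 6·207 = 1322
  K = -22 − 4·207 − 5·1322 = -7460
ΔF = 1322 − 1034 = 288; ΔK = -7460 − (-5828) = -1632
Score = 4·288 + 3·(-1632) = -3744

-3744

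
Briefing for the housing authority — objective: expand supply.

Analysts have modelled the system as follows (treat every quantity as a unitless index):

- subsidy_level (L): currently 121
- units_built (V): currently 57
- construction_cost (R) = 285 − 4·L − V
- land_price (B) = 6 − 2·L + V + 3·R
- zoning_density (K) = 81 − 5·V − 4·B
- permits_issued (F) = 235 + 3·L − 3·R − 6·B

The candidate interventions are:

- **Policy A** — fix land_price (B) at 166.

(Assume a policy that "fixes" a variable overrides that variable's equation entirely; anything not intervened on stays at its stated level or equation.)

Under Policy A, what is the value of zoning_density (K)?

-868

Policy A (B := 166):
  L = 121
  V = 57
  R = 285 − 4·121 − 57 = -256
  B = 166
  K = 81 − 5·57 − 4·166 = -868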